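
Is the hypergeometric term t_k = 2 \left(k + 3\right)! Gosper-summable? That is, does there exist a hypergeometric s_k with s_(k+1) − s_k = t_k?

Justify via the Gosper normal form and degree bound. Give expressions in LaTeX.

Compute t_(k+1)/t_k: get k + 4.
A = k + 4, B = 1, C = 1.
Key eq: (k + 4)·f(k+1) = (1)·f(k) + (1).
deg f ≤ -1 (via 1,0,0).
Bound -1 < 0, so the key equation has no polynomial solution.

No; the degree bound rules out any f.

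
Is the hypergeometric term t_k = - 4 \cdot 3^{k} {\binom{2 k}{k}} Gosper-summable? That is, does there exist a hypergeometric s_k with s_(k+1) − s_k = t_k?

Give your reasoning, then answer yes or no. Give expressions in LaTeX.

No — t_k has no hypergeometric antidifference.

t_(k+1)/t_k = 6*(2*k + 1)/(k + 1).
Take A(k)=12*k + 6, B(k)=k + 1, C(k)=1.
Key eq: (12*k + 6)·f(k+1) = (k)·f(k) + (1).
Degrees (1,1,0) ⇒ d ≤ -1.
deg f ≤ -1 is impossible — no certificate.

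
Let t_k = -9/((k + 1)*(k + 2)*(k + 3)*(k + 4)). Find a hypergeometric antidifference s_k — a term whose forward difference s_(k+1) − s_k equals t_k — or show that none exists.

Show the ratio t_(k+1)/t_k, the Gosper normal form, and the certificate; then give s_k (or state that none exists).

s_k = k*(-k**2 - 6*k - 11)/(2*(k + 1)*(k + 2)*(k + 3))

The ratio is (k + 1)/(k + 5).
Normal form (A,B,C) = (k + 1, k + 5, 1).
Key eq: (k + 1)·f(k+1) = (k + 4)·f(k) + (1).
d = 3 from the (1,1,0) case.
Solve for f: f(k) = k*(k**2 + 6*k + 11)/18 (degree 3 ≤ 3).
So s_k = (B(k−1)f/C)·t_k = (k*(k + 4)*(k**2 + 6*k + 11)/18)·t_k = k*(-k**2 - 6*k - 11)/(2*(k + 1)*(k + 2)*(k + 3)).
Verify: -9/(k**4 + 10*k**3 + 35*k**2 + 50*k + 24) matches t_k.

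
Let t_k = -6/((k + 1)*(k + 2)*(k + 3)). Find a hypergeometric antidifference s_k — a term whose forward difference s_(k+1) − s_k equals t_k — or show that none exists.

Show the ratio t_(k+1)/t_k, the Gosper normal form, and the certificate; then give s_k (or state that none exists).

The ratio is (k + 1)/(k + 4).
Gosper form: A/B · C(k+1)/C(k) with A=k + 1, B=k + 4, C=1.
f must satisfy (k + 1)·f(k+1) − (k + 3)·f(k) = 1.
From deg A=1, deg B=1, deg C=0: d=2.
Match coefficients ⇒ f(k) = k*(k + 3)/4.
Get s_k = R·t_k = 3*k*(-k - 3)/(2*(k + 1)*(k + 2)) with R(k) = B(k−1)f(k)/C(k) = k*(k + 3)**2/4.
Verify: -6/(k**3 + 6*k**2 + 11*k + 6) matches t_k.

s_k = 3*k*(-k - 3)/(2*(k + 1)*(k + 2))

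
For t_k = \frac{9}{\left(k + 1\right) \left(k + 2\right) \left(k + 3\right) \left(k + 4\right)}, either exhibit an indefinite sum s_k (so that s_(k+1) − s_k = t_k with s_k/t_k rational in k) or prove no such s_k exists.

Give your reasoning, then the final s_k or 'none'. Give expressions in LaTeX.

The ratio is (k + 1)/(k + 5).
Gosper form: A/B · C(k+1)/C(k) with A=k + 1, B=k + 5, C=1.
Solve (k + 1)·f(k+1) − (k + 4)·f(k) = 1.
deg f ≤ 3 (via 1,1,0).
Match coefficients ⇒ f(k) = k*(k**2 + 6*k + 11)/18.
So s_k = (B(k−1)f/C)·t_k = (k*(k + 4)*(k**2 + 6*k + 11)/18)·t_k = k*(k**2 + 6*k + 11)/(2*(k + 1)*(k + 2)*(k + 3)).
Δs = 9/(k**4 + 10*k**3 + 35*k**2 + 50*k + 24), as required.

s_k = \frac{k \left(k^{2} + 6 k + 11\right)}{2 \left(k + 1\right) \left(k + 2\right) \left(k + 3\right)}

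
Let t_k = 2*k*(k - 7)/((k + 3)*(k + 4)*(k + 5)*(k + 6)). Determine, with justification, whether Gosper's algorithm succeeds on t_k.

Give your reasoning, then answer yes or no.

Yes. s_k = k*(k**2 - 48*k + 47)/(30*(k + 3)*(k + 4)*(k + 5)).

r(k) = (k - 6)*(k + 1)*(k + 3)/(k*(k - 7)*(k + 7)) after simplifying.
Factor: A=k + 3; B=k + 7; C=k**2 - 7*k.
Key eq: (k + 3)·f(k+1) = (k + 6)·f(k) + (k**2 - 7*k).
From deg A=1, deg B=1, deg C=2: d=3.
A polynomial solution: f(k) = k*(k - 47)*(k - 1)/60.
So s_k = (B(k−1)f/C)·t_k = ((k - 47)*(k - 1)*(k + 6)/(60*(k - 7)))·t_k = k*(k**2 - 48*k + 47)/(30*(k + 3)*(k + 4)*(k + 5)).
Check: Δs_k = 2*k*(k - 7)/(k**4 + 18*k**3 + 119*k**2 + 342*k + 360). ✓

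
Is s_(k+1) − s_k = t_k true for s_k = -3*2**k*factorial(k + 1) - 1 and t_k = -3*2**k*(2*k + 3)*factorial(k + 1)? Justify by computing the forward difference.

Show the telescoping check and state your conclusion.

valid (s_(k+1) − s_k reduces to t_k)

s_(k+1) = -3*2**(k + 1)*factorial(k + 2) - 1
s_(k+1) − s_k = -3*2**k*(2*k + 3)*factorial(k + 1)
(s_(k+1) − s_k) − t_k = 0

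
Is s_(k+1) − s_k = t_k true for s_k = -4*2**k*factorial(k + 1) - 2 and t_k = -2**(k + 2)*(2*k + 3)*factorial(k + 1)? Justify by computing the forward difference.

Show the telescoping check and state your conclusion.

s_(k+1) = -4*2**(k + 1)*factorial(k + 2) - 2
s_(k+1) − s_k = -2**(k + 2)*(2*k + 3)*factorial(k + 1)
(s_(k+1) − s_k) − t_k = 0

valid (s_(k+1) − s_k reduces to t_k)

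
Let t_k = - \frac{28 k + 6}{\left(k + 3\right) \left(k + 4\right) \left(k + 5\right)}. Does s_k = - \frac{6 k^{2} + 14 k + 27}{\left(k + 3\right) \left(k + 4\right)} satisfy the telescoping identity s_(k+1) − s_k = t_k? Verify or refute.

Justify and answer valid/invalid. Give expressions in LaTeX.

s_(k+1) = (-14*k - 6*(k + 1)**2 - 41)/((k + 4)*(k + 5))
s_(k+1) − s_k = 2*(-14*k - 3)/(k**3 + 12*k**2 + 47*k + 60)
(s_(k+1) − s_k) − t_k = 0

Valid — Δs_k = t_k.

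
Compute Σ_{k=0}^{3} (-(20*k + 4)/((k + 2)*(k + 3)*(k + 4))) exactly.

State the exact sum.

Σ = -26/21

t_(k+1)/t_k = (k + 2)*(5*k + 6)/((k + 5)*(5*k + 1)).
So A=k + 2 and B=k + 5, with C=k + 1/5.
Set up (k + 2)·f(k+1) − (k + 4)·f(k) − (k + 1/5) = 0.
d = 2 from the (1,1,1) case.
Match coefficients ⇒ f(k) = k*(11*k - 5)/60.
R(k) = B(k−1)·f(k)/C(k) = k*(k + 4)*(11*k - 5)/(12*(5*k + 1)); s_k = R·t_k = -k*(11*k - 5)/(3*(k + 2)*(k + 3)).
s_(k+1) − s_k = 4*(-5*k - 1)/(k**3 + 9*k**2 + 26*k + 24) = t_k.
Sum = s_(4) − s_(0); s_(4) = -26/21, s_(0) = 0 ⇒ -26/21.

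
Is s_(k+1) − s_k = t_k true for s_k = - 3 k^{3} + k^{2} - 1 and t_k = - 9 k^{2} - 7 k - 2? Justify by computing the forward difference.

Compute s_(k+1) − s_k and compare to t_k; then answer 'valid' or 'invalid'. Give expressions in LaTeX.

Valid — Δs_k = t_k.

s_(k+1) = -3*(k + 1)**3 + (k + 1)**2 - 1
s_(k+1) − s_k = -9*k**2 - 7*k - 2
(s_(k+1) − s_k) − t_k = 0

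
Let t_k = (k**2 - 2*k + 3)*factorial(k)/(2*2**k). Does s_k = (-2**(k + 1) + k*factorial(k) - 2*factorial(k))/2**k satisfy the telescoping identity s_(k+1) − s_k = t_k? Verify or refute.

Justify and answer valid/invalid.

valid; difference matches t_k

s_(k+1) = (-4*2**k + k**2*factorial(k) - factorial(k))/(2*2**k)
s_(k+1) − s_k = (k**2 - 2*k + 3)*factorial(k)/(2*2**k)
(s_(k+1) − s_k) − t_k = 0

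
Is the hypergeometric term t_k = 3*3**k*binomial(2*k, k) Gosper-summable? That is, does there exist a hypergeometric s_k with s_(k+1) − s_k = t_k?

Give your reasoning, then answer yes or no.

t_(k+1)/t_k = 6*(2*k + 1)/(k + 1).
Factor: A=12*k + 6; B=k + 1; C=1.
Solve (12*k + 6)·f(k+1) − (k)·f(k) = 1.
d = -1 from the (1,1,0) case.
d = -1 < 0 ⇒ no nonzero polynomial f; not summable.

No — key equation has no polynomial f.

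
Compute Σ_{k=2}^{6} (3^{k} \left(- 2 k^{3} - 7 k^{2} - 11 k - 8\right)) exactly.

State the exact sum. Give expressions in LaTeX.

t_(k+1)/t_k = 3*(2*k**3 + 13*k**2 + 31*k + 28)/(2*k**3 + 7*k**2 + 11*k + 8).
Take A(k)=3, B(k)=1, C(k)=k**3 + 7*k**2/2 + 11*k/2 + 4.
Need (3)·f(k+1) − (1)·f(k) = k**3 + 7*k**2/2 + 11*k/2 + 4.
deg f ≤ 3 (via 0,0,3).
A polynomial solution: f(k) = (k**3 - k**2 + 4*k - 2)/2.
Certificate R = B(k−1)f/C = (k**3 - k**2 + 4*k - 2)/(2*k**3 + 7*k**2 + 11*k + 8) gives s_k = 3**k*(-k**3 + k**2 - 4*k + 2).
Verify: 3**k*(-2*k**3 - 7*k**2 - 11*k - 8) matches t_k.
Evaluate s at k=7 and k=2: -699840 and -90; difference -699750.

Σ = -699750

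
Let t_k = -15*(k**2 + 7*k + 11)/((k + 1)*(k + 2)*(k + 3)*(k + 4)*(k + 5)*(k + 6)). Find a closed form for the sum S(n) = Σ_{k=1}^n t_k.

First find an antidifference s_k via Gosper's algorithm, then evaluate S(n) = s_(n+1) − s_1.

S(n) = 5*n*(-n**2 - 12*n - 44)/(48*(n**3 + 12*n**2 + 44*n + 48))

Compute t_(k+1)/t_k: get (k + 1)*(7*k + (k + 1)**2 + 18)/((k + 7)*(k**2 + 7*k + 11)).
Normal form (A,B,C) = (k + 1, k + 7, k**2 + 7*k + 11).
f must satisfy (k + 1)·f(k+1) − (k + 6)·f(k) = k**2 + 7*k + 11.
Bound: deg f ≤ 5.
Solve for f: f(k) = k*(k + 2)*(k + 4)*(k**2 + 9*k + 23)/45 (degree 5 ≤ 5).
Then R = B(k−1)f/C = k*(k + 2)*(k + 4)*(k + 6)*(k**2 + 9*k + 23)/(45*(k**2 + 7*k + 11)), so s_k = R(k)·t_k = k*(-k**2 - 9*k - 23)/(3*(k**3 + 9*k**2 + 23*k + 15)).
Check: Δs_k = 15*(-k**2 - 7*k - 11)/(k**6 + 21*k**5 + 175*k**4 + 735*k**3 + 1624*k**2 + 1764*k + 720). ✓
Telescope: S(n) = s_(n+1) − s_(1) = (-n**3 - 12*n**2 - 44*n - 33)/(3*(n**3 + 12*n**2 + 44*n + 48)) − (-11/48) = 5*n*(-n**2 - 12*n - 44)/(48*(n**3 + 12*n**2 + 44*n + 48)).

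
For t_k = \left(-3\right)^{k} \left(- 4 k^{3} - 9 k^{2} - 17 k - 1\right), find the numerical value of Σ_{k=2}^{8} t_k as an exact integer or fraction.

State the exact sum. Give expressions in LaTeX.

Σ = -14663925

Ratio r(k) = 3*(-4*k**3 - 21*k**2 - 47*k - 31)/(4*k**3 + 9*k**2 + 17*k + 1).
Factor: A=-3; B=1; C=k**3 + 9*k**2/4 + 17*k/4 + 1/4.
Solve (-3)·f(k+1) − (1)·f(k) = k**3 + 9*k**2/4 + 17*k/4 + 1/4.
Bound: deg f ≤ 3.
Solve for f: f(k) = -(k**3 + 2*k - 2)/4 (degree 3 ≤ 3).
So s_k = (B(k−1)f/C)·t_k = (-(k**3 + 2*k - 2)/(4*k**3 + 9*k**2 + 17*k + 1))·t_k = (-3)**k*(k**3 + 2*k - 2).
Check: Δs_k = (-3)**k*(-k**3 - 8*k - 3*(k + 1)**3 + 2). ✓
Sum = s_(9) − s_(2); s_(9) = -14663835, s_(2) = 90 ⇒ -14663925.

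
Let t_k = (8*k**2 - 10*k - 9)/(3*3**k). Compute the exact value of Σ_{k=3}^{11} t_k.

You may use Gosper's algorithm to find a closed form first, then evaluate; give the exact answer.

Σ = 196643/177147

t_(k+1)/t_k = (8*k**2 + 6*k - 11)/(3*(8*k**2 - 10*k - 9)).
A = 1/3, B = 1, C = k**2 - 5*k/4 - 9/8.
Set up (1/3)·f(k+1) − (1)·f(k) − (k**2 - 5*k/4 - 9/8) = 0.
Degrees (0,0,2) ⇒ d ≤ 2.
Coefficient equations give f(k) = -3*(k - 1)*(4*k + 3)/8.
Get s_k = R·t_k = (-4*k**2 + k + 3)/3**k with R(k) = B(k−1)f(k)/C(k) = -3*(k - 1)*(4*k + 3)/(8*k**2 - 10*k - 9).
Check: Δs_k = (8*k**2 - 10*k - 9)/(3*3**k). ✓
Σ_(k=3)^(11) t_k = s_(12) − s_(3) = -187/177147 − (-10/9) = 196643/177147.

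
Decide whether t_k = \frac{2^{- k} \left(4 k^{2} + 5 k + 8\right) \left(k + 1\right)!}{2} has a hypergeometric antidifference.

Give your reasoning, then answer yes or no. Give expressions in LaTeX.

Yes. s_k = 2^{- k} \left(4 k + 1\right) \left(k + 1\right)!.

The ratio is (k + 2)*(5*k + 4*(k + 1)**2 + 13)/(2*(4*k**2 + 5*k + 8)).
Take A(k)=k/2 + 1, B(k)=1, C(k)=k**2 + 5*k/4 + 2.
Need (k/2 + 1)·f(k+1) − (1)·f(k) = k**2 + 5*k/4 + 2.
d = 1 from the (1,0,2) case.
Coefficient equations give f(k) = (4*k + 1)/2.
Get s_k = R·t_k = (4*k + 1)*factorial(k + 1)/2**k with R(k) = B(k−1)f(k)/C(k) = 2*(4*k + 1)/(4*k**2 + 5*k + 8).
Verify: (4*k**2 + 5*k + 8)*factorial(k + 1)/(2*2**k) matches t_k.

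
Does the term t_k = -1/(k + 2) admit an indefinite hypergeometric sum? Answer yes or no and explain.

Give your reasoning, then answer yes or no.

Compute t_(k+1)/t_k: get (k + 2)/(k + 3).
Take A(k)=k + 2, B(k)=k + 3, C(k)=1.
Set up (k + 2)·f(k+1) − (k + 2)·f(k) − (1) = 0.
Degrees (1,1,0) ⇒ d ≤ 0.
f = c0 ⇒ A·f(k+1) − B(k−1)·f(k) − C = -1. The system {-1 = 0} is inconsistent; no antidifference.

No. Not Gosper-summable.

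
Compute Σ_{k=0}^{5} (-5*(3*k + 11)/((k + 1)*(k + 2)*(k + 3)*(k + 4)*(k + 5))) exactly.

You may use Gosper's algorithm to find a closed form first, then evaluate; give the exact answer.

r(k) = (k + 1)*(3*k + 14)/((k + 6)*(3*k + 11)) after simplifying.
Factor: A=k + 1; B=k + 6; C=k + 11/3.
Set up (k + 1)·f(k+1) − (k + 5)·f(k) − (k + 11/3) = 0.
Bound: deg f ≤ 4.
Solve for f: f(k) = k*(k + 3)*(k**2 + 7*k + 14)/24 (degree 4 ≤ 4).
Then R = B(k−1)f/C = k*(k + 3)*(k + 5)*(k**2 + 7*k + 14)/(8*(3*k + 11)), so s_k = R(k)·t_k = 5*k*(-k**2 - 7*k - 14)/(8*(k**3 + 7*k**2 + 14*k + 8)).
Δs = 5*(-3*k - 11)/(k**5 + 15*k**4 + 85*k**3 + 225*k**2 + 274*k + 120), as required.
Telescoping: Σ = s_(6) − s_(0) = -69/112 − (0) = -69/112.

Σ = -69/112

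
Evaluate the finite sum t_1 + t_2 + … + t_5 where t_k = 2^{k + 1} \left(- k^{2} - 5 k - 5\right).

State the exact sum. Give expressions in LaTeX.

Ratio r(k) = 2*(k**2 + 7*k + 11)/(k**2 + 5*k + 5).
Take A(k)=2, B(k)=1, C(k)=k**2 + 5*k + 5.
Key eq: (2)·f(k+1) = (1)·f(k) + (k**2 + 5*k + 5).
d = 2 from the (0,0,2) case.
Solve for f: f(k) = k**2 + k + 1 (degree 2 ≤ 2).
Certificate R = B(k−1)f/C = (k**2 + k + 1)/(k**2 + 5*k + 5) gives s_k = 2**(k + 1)*(-k**2 - k - 1).
Δs = 2**(k + 1)*(-k**2 - 5*k - 5), as required.
Σ_(k=1)^(5) t_k = s_(6) − s_(1) = -5504 − (-12) = -5492.

Σ = -5492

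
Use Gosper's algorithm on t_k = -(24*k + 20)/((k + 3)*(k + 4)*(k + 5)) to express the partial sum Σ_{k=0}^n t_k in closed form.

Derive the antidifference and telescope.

S(n) = (-23*n**2 - 63*n - 40)/(6*(n**2 + 9*n + 20))

Compute t_(k+1)/t_k: get (k + 3)*(6*k + 11)/((k + 6)*(6*k + 5)).
A = k + 3, B = k + 6, C = k + 5/6.
Solve (k + 3)·f(k+1) − (k + 5)·f(k) = k + 5/6.
Degrees (1,1,1) ⇒ d ≤ 2.
Solve for f: f(k) = k*(23*k + 17)/144 (degree 2 ≤ 2).
So s_k = (B(k−1)f/C)·t_k = (k*(k + 5)*(23*k + 17)/(24*(6*k + 5)))·t_k = -k*(23*k + 17)/(6*(k + 3)*(k + 4)).
Check: Δs_k = 4*(-6*k - 5)/(k**3 + 12*k**2 + 47*k + 60). ✓
Evaluate: s_(n+1) = (-23*n**2 - 63*n - 40)/(6*(n**2 + 9*n + 20)); subtract s_(0) = 0 ⇒ S(n) = (-23*n**2 - 63*n - 40)/(6*(n**2 + 9*n + 20)).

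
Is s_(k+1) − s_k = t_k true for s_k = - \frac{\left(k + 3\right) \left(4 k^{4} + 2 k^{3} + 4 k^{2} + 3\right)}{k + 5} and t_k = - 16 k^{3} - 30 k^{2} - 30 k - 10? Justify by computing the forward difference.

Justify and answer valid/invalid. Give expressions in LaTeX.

Invalid: residual \frac{2 \left(12 k^{4} + 108 k^{3} + 176 k^{2} + 160 k + 47\right)}{k^{2} + 11 k + 30} ≠ 0.

s_(k+1) = -(k + 4)*(4*(k + 1)**4 + 2*(k + 1)**3 + 4*(k + 1)**2 + 3)/(k + 6)
s_(k+1) − s_k = 2*(-8*k**5 - 91*k**4 - 312*k**3 - 444*k**2 - 345*k - 103)/(k**2 + 11*k + 30)
(s_(k+1) − s_k) − t_k = 2*(12*k**4 + 108*k**3 + 176*k**2 + 160*k + 47)/(k**2 + 11*k + 30)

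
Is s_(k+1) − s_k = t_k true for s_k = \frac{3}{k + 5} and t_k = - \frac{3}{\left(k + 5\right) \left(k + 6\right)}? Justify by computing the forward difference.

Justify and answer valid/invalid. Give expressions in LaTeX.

valid (s_(k+1) − s_k reduces to t_k)

s_(k+1) = 3/(k + 6)
s_(k+1) − s_k = -3/((k + 5)*(k + 6))
(s_(k+1) − s_k) − t_k = 0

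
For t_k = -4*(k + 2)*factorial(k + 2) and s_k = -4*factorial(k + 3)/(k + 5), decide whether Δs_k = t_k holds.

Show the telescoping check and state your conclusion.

s_(k+1) = -4*factorial(k + 4)/(k + 6)
s_(k+1) − s_k = -4*(k**2 + 8*k + 14)*factorial(k + 3)/((k + 5)*(k + 6))
(s_(k+1) − s_k) − t_k = 8*(k**2 + 7*k + 9)*factorial(k + 2)/((k + 5)*(k + 6))

Invalid: residual 8*(k**2 + 7*k + 9)*factorial(k + 2)/((k + 5)*(k + 6)) ≠ 0.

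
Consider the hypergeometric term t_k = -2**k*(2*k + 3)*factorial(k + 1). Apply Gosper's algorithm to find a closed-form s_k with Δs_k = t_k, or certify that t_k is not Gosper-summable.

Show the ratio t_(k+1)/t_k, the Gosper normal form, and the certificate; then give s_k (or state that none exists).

s_k = -2**k*factorial(k + 1)

The ratio is 2*(k + 2)*(2*k + 5)/(2*k + 3).
So A=2*k + 4 and B=1, with C=k + 3/2.
Key eq: (2*k + 4)·f(k+1) = (1)·f(k) + (k + 3/2).
d = 0 from the (1,0,1) case.
A polynomial solution: f(k) = 1/2.
Get s_k = R·t_k = -2**k*factorial(k + 1) with R(k) = B(k−1)f(k)/C(k) = 1/(2*k + 3).
s_(k+1) − s_k = -2**k*(2*k + 3)*factorial(k + 1) = t_k.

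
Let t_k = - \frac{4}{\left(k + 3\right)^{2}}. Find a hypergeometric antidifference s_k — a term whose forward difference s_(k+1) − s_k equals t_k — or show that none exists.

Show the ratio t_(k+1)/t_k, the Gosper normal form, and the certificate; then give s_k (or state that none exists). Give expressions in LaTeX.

Compute t_(k+1)/t_k: get (k + 3)**2/(k + 4)**2.
Normal form (A,B,C) = (k**2 + 6*k + 9, k**2 + 8*k + 16, 1).
Set up (k**2 + 6*k + 9)·f(k+1) − (k**2 + 6*k + 9)·f(k) − (1) = 0.
Degrees (2,2,0) ⇒ d ≤ 0.
Generic f = c0 gives residual -1; -1 = 0 cannot hold, so t_k is not Gosper-summable.

none — t_k is not Gosper-summable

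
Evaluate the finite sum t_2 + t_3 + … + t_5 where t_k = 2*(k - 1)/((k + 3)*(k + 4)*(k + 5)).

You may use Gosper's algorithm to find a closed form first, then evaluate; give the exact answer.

Σ = 2/45

Step 1: r(k) = k*(k + 3)/((k - 1)*(k + 6)).
Take A(k)=k + 3, B(k)=k + 6, C(k)=k - 1.
Need (k + 3)·f(k+1) − (k + 5)·f(k) = k - 1.
Degrees (1,1,1) ⇒ d ≤ 2.
Solve for f: f(k) = k*(k - 5)/12 (degree 2 ≤ 2).
Then R = B(k−1)f/C = k*(k - 5)*(k + 5)/(12*(k - 1)), so s_k = R(k)·t_k = k*(k - 5)/(6*(k + 3)*(k + 4)).
Check: Δs_k = 2*(k - 1)/(k**3 + 12*k**2 + 47*k + 60). ✓
Sum = s_(6) − s_(2); s_(6) = 1/90, s_(2) = -1/30 ⇒ 2/45.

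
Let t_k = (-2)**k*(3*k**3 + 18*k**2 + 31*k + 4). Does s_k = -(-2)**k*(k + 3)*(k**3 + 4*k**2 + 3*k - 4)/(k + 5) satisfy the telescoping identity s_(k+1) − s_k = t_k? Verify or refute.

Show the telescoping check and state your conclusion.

Invalid: residual (-2)**(k + 1)*(3*k**4 + 34*k**3 + 125*k**2 + 162*k + 16)/(k**2 + 11*k + 30) ≠ 0.

s_(k+1) = 2*(-2)**k*(k**4 + 11*k**3 + 42*k**2 + 60*k + 16)/(k + 6)
s_(k+1) − s_k = (-2)**k*(3*k**5 + 45*k**4 + 251*k**3 + 635*k**2 + 650*k + 88)/(k**2 + 11*k + 30)
(s_(k+1) − s_k) − t_k = (-2)**(k + 1)*(3*k**4 + 34*k**3 + 125*k**2 + 162*k + 16)/(k**2 + 11*k + 30)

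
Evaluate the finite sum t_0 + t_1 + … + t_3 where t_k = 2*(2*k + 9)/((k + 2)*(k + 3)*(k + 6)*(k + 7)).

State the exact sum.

Step 1: r(k) = (k + 2)*(k + 6)*(2*k + 11)/((k + 4)*(k + 8)*(2*k + 9)).
So A=k + 2 and B=k + 8, with C=k**3 + 27*k**2/2 + 121*k/2 + 90.
Solve (k + 2)·f(k+1) − (k + 7)·f(k) = k**3 + 27*k**2/2 + 121*k/2 + 90.
From deg A=1, deg B=1, deg C=3: d=5.
Match coefficients ⇒ f(k) = k*(k + 3)*(k + 4)*(k + 5)*(k + 8)/24.
Get s_k = R·t_k = k*(k + 8)/(6*(k**2 + 8*k + 12)) with R(k) = B(k−1)f(k)/C(k) = k*(k + 3)*(k + 7)*(k + 8)/(12*(2*k + 9)).
s_(k+1) − s_k = 2*(2*k + 9)/(k**4 + 18*k**3 + 113*k**2 + 288*k + 252) = t_k.
Evaluate s at k=4 and k=0: 2/15 and 0; difference 2/15.

Σ = 2/15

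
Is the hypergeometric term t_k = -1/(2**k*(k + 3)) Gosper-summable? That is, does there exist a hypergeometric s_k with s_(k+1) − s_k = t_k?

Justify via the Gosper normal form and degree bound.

No — key equation has no polynomial f.

t_(k+1)/t_k = (k + 3)/(2*(k + 4)).
Normal form (A,B,C) = (k/2 + 3/2, k + 4, 1).
f must satisfy (k/2 + 3/2)·f(k+1) − (k + 3)·f(k) = 1.
d = -1 from the (1,1,0) case.
d = -1 < 0 ⇒ no nonzero polynomial f; not summable.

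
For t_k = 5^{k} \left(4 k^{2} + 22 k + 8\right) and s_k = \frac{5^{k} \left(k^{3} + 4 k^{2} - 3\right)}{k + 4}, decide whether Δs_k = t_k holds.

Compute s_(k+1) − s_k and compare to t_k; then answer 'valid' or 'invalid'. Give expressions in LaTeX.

s_(k+1) = 5**(k + 1)*((k + 1)**3 + 4*(k + 1)**2 - 3)/(k + 5)
s_(k+1) − s_k = 5**k*(4*k**4 + 46*k**3 + 175*k**2 + 233*k + 55)/(k**2 + 9*k + 20)
(s_(k+1) − s_k) − t_k = 5**k*(-12*k**3 - 111*k**2 - 279*k - 105)/(k**2 + 9*k + 20)

Invalid: residual \frac{5^{k} \left(- 12 k^{3} - 111 k^{2} - 279 k - 105\right)}{k^{2} + 9 k + 20} ≠ 0.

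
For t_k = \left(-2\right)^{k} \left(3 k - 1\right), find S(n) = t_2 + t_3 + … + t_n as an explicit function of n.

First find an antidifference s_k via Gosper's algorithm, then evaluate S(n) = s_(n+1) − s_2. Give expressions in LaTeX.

S(n) = 2 \left(-2\right)^{n} n + 4

Ratio r(k) = 2*(-3*k - 2)/(3*k - 1).
Gosper form: A/B · C(k+1)/C(k) with A=-2, B=1, C=k - 1/3.
Set up (-2)·f(k+1) − (1)·f(k) − (k - 1/3) = 0.
Bound: deg f ≤ 1.
Solving with deg f ≤ 1: f(k) = -(k - 1)/3.
Get s_k = R·t_k = (-2)**k*(1 - k) with R(k) = B(k−1)f(k)/C(k) = -(k - 1)/(3*k - 1).
Check: Δs_k = (-2)**k*(3*k - 1). ✓
Evaluate: s_(n+1) = 2*(-2)**n*n; subtract s_(2) = -4 ⇒ S(n) = 2*(-2)**n*n + 4.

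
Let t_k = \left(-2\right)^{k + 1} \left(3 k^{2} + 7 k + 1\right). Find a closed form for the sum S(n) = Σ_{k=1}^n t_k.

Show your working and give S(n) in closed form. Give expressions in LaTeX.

S(n) = - 4 \left(-2\right)^{n} n^{2} - 12 \left(-2\right)^{n} n - 4 \left(-2\right)^{n} + 4

r(k) = 2*(-3*k**2 - 13*k - 11)/(3*k**2 + 7*k + 1) after simplifying.
A = -2, B = 1, C = k**2 + 7*k/3 + 1/3.
Need (-2)·f(k+1) − (1)·f(k) = k**2 + 7*k/3 + 1/3.
deg f ≤ 2 (via 0,0,2).
A polynomial solution: f(k) = -(k**2 + k - 1)/3.
So s_k = (B(k−1)f/C)·t_k = (-(k**2 + k - 1)/(3*k**2 + 7*k + 1))·t_k = (-2)**(k + 1)*(-k**2 - k + 1).
Verify: (-2)**(k + 1)*(3*k**2 + 7*k + 1) matches t_k.
s_(n+1) = (-2)**(n + 2)*(-n**2 - 3*n - 1) and s_(1) = -4, so S(n) = -4*(-2)**n*n**2 - 12*(-2)**n*n - 4*(-2)**n + 4.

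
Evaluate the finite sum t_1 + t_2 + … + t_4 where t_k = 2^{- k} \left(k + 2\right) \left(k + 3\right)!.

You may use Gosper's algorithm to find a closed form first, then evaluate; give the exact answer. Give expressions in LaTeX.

Σ = 2496

Ratio r(k) = (k + 3)*(k + 4)/(2*(k + 2)).
Gosper form: A/B · C(k+1)/C(k) with A=k/2 + 2, B=1, C=k + 2.
Set up (k/2 + 2)·f(k+1) − (1)·f(k) − (k + 2) = 0.
From deg A=1, deg B=0, deg C=1: d=0.
Coefficient equations give f(k) = 2.
Then R = B(k−1)f/C = 2/(k + 2), so s_k = R(k)·t_k = 2**(1 - k)*factorial(k + 3).
Check: Δs_k = (k + 2)*factorial(k + 3)/2**k. ✓
Σ_(k=1)^(4) t_k = s_(5) − s_(1) = 2520 − (24) = 2496.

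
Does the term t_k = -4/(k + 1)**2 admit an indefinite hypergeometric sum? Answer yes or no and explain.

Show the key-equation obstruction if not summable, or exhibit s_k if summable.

No; the coefficient equations for f are inconsistent.

r(k) = (k + 1)**2/(k + 2)**2 after simplifying.
Take A(k)=k**2 + 2*k + 1, B(k)=k**2 + 4*k + 4, C(k)=1.
Solve (k**2 + 2*k + 1)·f(k+1) − (k**2 + 2*k + 1)·f(k) = 1.
Bound: deg f ≤ 0.
Write f(k) = c0. Then LHS − RHS = -1, requiring -1 = 0: contradictory. No certificate.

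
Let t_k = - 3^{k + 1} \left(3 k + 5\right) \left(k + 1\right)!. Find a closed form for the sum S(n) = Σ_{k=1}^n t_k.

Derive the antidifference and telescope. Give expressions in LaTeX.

S(n) = - 9 \cdot 3^{n} \left(n + 2\right)! + 18

r(k) = 3*(k + 2)*(3*k + 8)/(3*k + 5) after simplifying.
Normal form (A,B,C) = (3*k + 6, 1, k + 5/3).
f must satisfy (3*k + 6)·f(k+1) − (1)·f(k) = k + 5/3.
From deg A=1, deg B=0, deg C=1: d=0.
Solve for f: f(k) = 1/3 (degree 0 ≤ 0).
Certificate R = B(k−1)f/C = 1/(3*k + 5) gives s_k = -3**(k + 1)*factorial(k + 1).
Δs = -3**(k + 1)*(3*k + 5)*factorial(k + 1), as required.
Evaluate: s_(n+1) = -3**(n + 2)*factorial(n + 2); subtract s_(1) = -18 ⇒ S(n) = -9*3**n*factorial(n + 2) + 18.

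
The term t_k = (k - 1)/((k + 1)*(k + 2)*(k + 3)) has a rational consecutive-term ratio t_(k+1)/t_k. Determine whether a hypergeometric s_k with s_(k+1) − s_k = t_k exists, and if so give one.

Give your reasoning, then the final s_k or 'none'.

r(k) = k*(k + 1)/((k - 1)*(k + 4)) after simplifying.
Take A(k)=k + 1, B(k)=k + 4, C(k)=k - 1.
Solve (k + 1)·f(k+1) − (k + 3)·f(k) = k - 1.
Degrees (1,1,1) ⇒ d ≤ 2.
Match coefficients ⇒ f(k) = -k.
So s_k = (B(k−1)f/C)·t_k = (-k*(k + 3)/(k - 1))·t_k = -k/((k + 1)*(k + 2)).
Verify: (k - 1)/(k**3 + 6*k**2 + 11*k + 6) matches t_k.

s_k = -k/((k + 1)*(k + 2))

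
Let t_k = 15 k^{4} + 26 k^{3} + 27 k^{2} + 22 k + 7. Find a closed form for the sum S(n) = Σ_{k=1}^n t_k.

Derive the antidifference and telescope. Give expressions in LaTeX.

S(n) = n \left(3 n^{4} + 14 n^{3} + 27 n^{2} + 31 n + 22\right)

Step 1: r(k) = (15*k**4 + 86*k**3 + 195*k**2 + 214*k + 97)/(15*k**4 + 26*k**3 + 27*k**2 + 22*k + 7).
Gosper form: A/B · C(k+1)/C(k) with A=1, B=1, C=k**4 + 26*k**3/15 + 9*k**2/5 + 22*k/15 + 7/15.
f must satisfy (1)·f(k+1) − (1)·f(k) = k**4 + 26*k**3/15 + 9*k**2/5 + 22*k/15 + 7/15.
d = 5 from the (0,0,4) case.
Coefficient equations give f(k) = k**2*(3*k**3 - k**2 + k + 4)/15.
R(k) = B(k−1)·f(k)/C(k) = k**2*(3*k**3 - k**2 + k + 4)/(15*k**4 + 26*k**3 + 27*k**2 + 22*k + 7); s_k = R·t_k = k**2*(3*k**3 - k**2 + k + 4).
s_(k+1) − s_k = 15*k**4 + 26*k**3 + 27*k**2 + 22*k + 7 = t_k.
Σ_(k=1)^n t_k = s_(n+1) − s_(1) = (3*n**5 + 14*n**4 + 27*n**3 + 31*n**2 + 22*n + 7) − (7), i.e. n*(3*n**4 + 14*n**3 + 27*n**2 + 31*n + 22).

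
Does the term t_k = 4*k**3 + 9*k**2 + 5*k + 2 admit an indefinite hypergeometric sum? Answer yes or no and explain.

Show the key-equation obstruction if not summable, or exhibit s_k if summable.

Yes. s_k = k*(k**3 + k**2 - k + 1).

Compute t_(k+1)/t_k: get (4*k**3 + 21*k**2 + 35*k + 20)/(4*k**3 + 9*k**2 + 5*k + 2).
A = 1, B = 1, C = k**3 + 9*k**2/4 + 5*k/4 + 1/2.
Need (1)·f(k+1) − (1)·f(k) = k**3 + 9*k**2/4 + 5*k/4 + 1/2.
Degrees (0,0,3) ⇒ d ≤ 4.
Coefficient equations give f(k) = k*(k**3 + k**2 - k + 1)/4.
So s_k = (B(k−1)f/C)·t_k = (k*(k**3 + k**2 - k + 1)/(4*k**3 + 9*k**2 + 5*k + 2))·t_k = k*(k**3 + k**2 - k + 1).
Δs = 4*k**3 + 9*k**2 + 5*k + 2, as required.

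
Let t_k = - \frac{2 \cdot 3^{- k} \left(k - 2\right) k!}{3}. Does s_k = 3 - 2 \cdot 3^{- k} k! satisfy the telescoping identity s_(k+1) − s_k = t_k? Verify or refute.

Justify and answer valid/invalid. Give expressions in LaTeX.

s_(k+1) = (9*3**k - 2*k*factorial(k) - 2*factorial(k))/(3*3**k)
s_(k+1) − s_k = -2*(k - 2)*factorial(k)/(3*3**k)
(s_(k+1) − s_k) − t_k = 0

valid (s_(k+1) − s_k reduces to t_k)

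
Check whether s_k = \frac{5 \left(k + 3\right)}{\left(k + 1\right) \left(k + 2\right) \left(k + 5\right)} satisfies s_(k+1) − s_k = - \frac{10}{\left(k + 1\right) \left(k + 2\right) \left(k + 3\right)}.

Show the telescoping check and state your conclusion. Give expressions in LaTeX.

s_(k+1) = 5*(k + 4)/((k + 2)*(k + 3)*(k + 6))
s_(k+1) − s_k = 10*(-k**2 - 8*k - 17)/(k**5 + 17*k**4 + 107*k**3 + 307*k**2 + 396*k + 180)
(s_(k+1) − s_k) − t_k = 10*(3*k + 13)/(k**5 + 17*k**4 + 107*k**3 + 307*k**2 + 396*k + 180)

Invalid: residual \frac{10 \left(3 k + 13\right)}{k^{5} + 17 k^{4} + 107 k^{3} + 307 k^{2} + 396 k + 180} ≠ 0.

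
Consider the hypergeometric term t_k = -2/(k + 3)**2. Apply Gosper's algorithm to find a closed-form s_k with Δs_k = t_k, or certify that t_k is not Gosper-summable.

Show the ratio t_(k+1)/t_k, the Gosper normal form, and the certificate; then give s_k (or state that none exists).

t_(k+1)/t_k = (k + 3)**2/(k + 4)**2.
So A=k**2 + 6*k + 9 and B=k**2 + 8*k + 16, with C=1.
Need (k**2 + 6*k + 9)·f(k+1) − (k**2 + 6*k + 9)·f(k) = 1.
deg f ≤ 0 (via 2,2,0).
Generic f = c0 gives residual -1; -1 = 0 cannot hold, so t_k is not Gosper-summable.

none (Gosper's algorithm certifies no s_k)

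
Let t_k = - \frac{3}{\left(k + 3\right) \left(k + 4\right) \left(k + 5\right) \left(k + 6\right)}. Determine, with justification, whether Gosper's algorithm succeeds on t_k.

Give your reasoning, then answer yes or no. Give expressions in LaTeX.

Yes. s_k = \frac{k \left(- k^{2} - 12 k - 47\right)}{60 \left(k + 3\right) \left(k + 4\right) \left(k + 5\right)}.

Step 1: r(k) = (k + 3)/(k + 7).
So A=k + 3 and B=k + 7, with C=1.
Solve (k + 3)·f(k+1) − (k + 6)·f(k) = 1.
Bound: deg f ≤ 3.
Match coefficients ⇒ f(k) = k*(k**2 + 12*k + 47)/180.
R(k) = B(k−1)·f(k)/C(k) = k*(k + 6)*(k**2 + 12*k + 47)/180; s_k = R·t_k = k*(-k**2 - 12*k - 47)/(60*(k + 3)*(k + 4)*(k + 5)).
s_(k+1) − s_k = -3/(k**4 + 18*k**3 + 119*k**2 + 342*k + 360) = t_k.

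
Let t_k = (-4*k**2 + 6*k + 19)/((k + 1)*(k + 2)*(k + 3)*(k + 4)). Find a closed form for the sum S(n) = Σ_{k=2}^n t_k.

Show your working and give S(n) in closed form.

S(n) = (-3*n**3 + 13*n**2 + 32*n - 42)/(10*(n**3 + 9*n**2 + 26*n + 24))

Compute t_(k+1)/t_k: get (k + 1)*(6*k - 4*(k + 1)**2 + 25)/((k + 5)*(-4*k**2 + 6*k + 19)).
A = k + 1, B = k + 5, C = k**2 - 3*k/2 - 19/4.
f must satisfy (k + 1)·f(k+1) − (k + 4)·f(k) = k**2 - 3*k/2 - 19/4.
deg f ≤ 3 (via 1,1,2).
Coefficient equations give f(k) = -k*(2*k**2 + 24*k + 31)/12.
Get s_k = R·t_k = k*(2*k**2 + 24*k + 31)/(3*(k + 1)*(k + 2)*(k + 3)) with R(k) = B(k−1)f(k)/C(k) = -k*(k + 4)*(2*k**2 + 24*k + 31)/(3*(4*k**2 - 6*k - 19)).
Verify: (-4*k**2 + 6*k + 19)/(k**4 + 10*k**3 + 35*k**2 + 50*k + 24) matches t_k.
Σ_(k=2)^n t_k = s_(n+1) − s_(2) = ((2*n**3 + 30*n**2 + 85*n + 57)/(3*(n**3 + 9*n**2 + 26*n + 24))) − (29/30), i.e. (-3*n**3 + 13*n**2 + 32*n - 42)/(10*(n**3 + 9*n**2 + 26*n + 24)).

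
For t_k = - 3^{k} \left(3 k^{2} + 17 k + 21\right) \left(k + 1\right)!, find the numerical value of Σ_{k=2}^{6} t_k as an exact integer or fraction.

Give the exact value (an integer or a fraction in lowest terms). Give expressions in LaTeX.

The ratio is 3*(3*k**3 + 29*k**2 + 87*k + 82)/(3*k**2 + 17*k + 21).
Factor: A=3*k + 6; B=1; C=k**2 + 17*k/3 + 7.
Set up (3*k + 6)·f(k+1) − (1)·f(k) − (k**2 + 17*k/3 + 7) = 0.
From deg A=1, deg B=0, deg C=2: d=1.
Solving with deg f ≤ 1: f(k) = (k + 3)/3.
So s_k = (B(k−1)f/C)·t_k = ((k + 3)/(3*k**2 + 17*k + 21))·t_k = -3**k*(k + 3)*factorial(k + 1).
Check: Δs_k = -3**k*(3*k**2 + 17*k + 21)*factorial(k + 1). ✓
Σ_(k=2)^(6) t_k = s_(7) − s_(2) = -881798400 − (-270) = -881798130.

Σ = -881798130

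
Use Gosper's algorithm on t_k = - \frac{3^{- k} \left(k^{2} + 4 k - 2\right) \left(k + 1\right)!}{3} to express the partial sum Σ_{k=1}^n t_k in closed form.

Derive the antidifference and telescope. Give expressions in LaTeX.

Step 1: r(k) = (k + 2)*(4*k + (k + 1)**2 + 2)/(3*(k**2 + 4*k - 2)).
A = k/3 + 2/3, B = 1, C = k**2 + 4*k - 2.
Key eq: (k/3 + 2/3)·f(k+1) = (1)·f(k) + (k**2 + 4*k - 2).
From deg A=1, deg B=0, deg C=2: d=1.
A polynomial solution: f(k) = 3*(k + 4).
Get s_k = R·t_k = -(k + 4)*factorial(k + 1)/3**k with R(k) = B(k−1)f(k)/C(k) = 3*(k + 4)/(k**2 + 4*k - 2).
Verify: -(k**2 + 4*k - 2)*factorial(k + 1)/(3*3**k) matches t_k.
s_(n+1) = -3**(-n - 1)*(n + 5)*factorial(n + 2) and s_(1) = -10/3, so S(n) = 3**(-n - 1)*(10*3**n - n**3*factorial(n) - 8*n**2*factorial(n) - 17*n*factorial(n) - 10*factorial(n)).

S(n) = 3^{- n - 1} \left(10 \cdot 3^{n} - n^{3} n! - 8 n^{2} n! - 17 n n! - 10 n!\right)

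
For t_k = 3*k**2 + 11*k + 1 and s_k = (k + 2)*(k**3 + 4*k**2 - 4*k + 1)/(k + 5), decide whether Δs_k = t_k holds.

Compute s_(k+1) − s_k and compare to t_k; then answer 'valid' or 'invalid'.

Invalid: residual 6*(-k**3 - 11*k**2 - 30*k - 2)/(k**2 + 11*k + 30) ≠ 0.

s_(k+1) = (k**4 + 10*k**3 + 28*k**2 + 23*k + 6)/(k + 6)
s_(k+1) − s_k = (3*k**4 + 38*k**3 + 146*k**2 + 161*k + 18)/(k**2 + 11*k + 30)
(s_(k+1) − s_k) − t_k = 6*(-k**3 - 11*k**2 - 30*k - 2)/(k**2 + 11*k + 30)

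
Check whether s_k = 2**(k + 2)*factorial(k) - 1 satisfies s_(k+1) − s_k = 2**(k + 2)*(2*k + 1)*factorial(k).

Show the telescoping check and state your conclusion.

Valid: the claim telescopes to t_k.

s_(k+1) = 2**(k + 3)*factorial(k + 1) - 1
s_(k+1) − s_k = 2**(k + 2)*(2*k + 1)*factorial(k)
(s_(k+1) − s_k) − t_k = 0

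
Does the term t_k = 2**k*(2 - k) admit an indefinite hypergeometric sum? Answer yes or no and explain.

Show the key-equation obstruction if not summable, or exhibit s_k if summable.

Yes. s_k = 2**k*(4 - k).

Step 1: r(k) = 2*(k - 1)/(k - 2).
So A=2 and B=1, with C=k - 2.
Solve (2)·f(k+1) − (1)·f(k) = k - 2.
From deg A=0, deg B=0, deg C=1: d=1.
A polynomial solution: f(k) = k - 4.
Certificate R = B(k−1)f/C = (k - 4)/(k - 2) gives s_k = 2**k*(4 - k).
s_(k+1) − s_k = 2**k*(2 - k) = t_k.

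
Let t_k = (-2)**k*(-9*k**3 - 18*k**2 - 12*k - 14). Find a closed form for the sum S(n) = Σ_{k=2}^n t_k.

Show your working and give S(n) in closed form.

S(n) = -6*(-2)**n*n**3 - 18*(-2)**n*n**2 - 14*(-2)**n*n - 10*(-2)**n - 96

The ratio is 2*(-9*k**3 - 45*k**2 - 75*k - 53)/(9*k**3 + 18*k**2 + 12*k + 14).
Factor: A=-2; B=1; C=k**3 + 2*k**2 + 4*k/3 + 14/9.
Key eq: (-2)·f(k+1) = (1)·f(k) + (k**3 + 2*k**2 + 4*k/3 + 14/9).
Degrees (0,0,3) ⇒ d ≤ 3.
Match coefficients ⇒ f(k) = -(3*k**3 - 2*k + 4)/9.
R(k) = B(k−1)·f(k)/C(k) = -(3*k**3 - 2*k + 4)/(9*k**3 + 18*k**2 + 12*k + 14); s_k = R·t_k = (-2)**k*(3*k**3 - 2*k + 4).
Check: Δs_k = (-2)**k*(-3*k**3 + 6*k - 6*(k + 1)**3 - 8). ✓
Telescope: S(n) = s_(n+1) − s_(2) = (-2)**(n + 1)*(3*n**3 + 9*n**2 + 7*n + 5) − (96) = -6*(-2)**n*n**3 - 18*(-2)**n*n**2 - 14*(-2)**n*n - 10*(-2)**n - 96.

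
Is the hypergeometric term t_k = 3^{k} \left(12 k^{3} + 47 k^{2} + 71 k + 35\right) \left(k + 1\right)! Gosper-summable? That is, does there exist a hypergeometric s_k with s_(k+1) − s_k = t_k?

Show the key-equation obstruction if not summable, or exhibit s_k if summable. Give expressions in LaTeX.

Yes. s_k = 3^{k} \left(4 k^{2} + k + 1\right) \left(k + 1\right)!.

Ratio r(k) = 3*(12*k**4 + 107*k**3 + 367*k**2 + 567*k + 330)/(12*k**3 + 47*k**2 + 71*k + 35).
Take A(k)=3*k + 6, B(k)=1, C(k)=k**3 + 47*k**2/12 + 71*k/12 + 35/12.
f must satisfy (3*k + 6)·f(k+1) − (1)·f(k) = k**3 + 47*k**2/12 + 71*k/12 + 35/12.
Degrees (1,0,3) ⇒ d ≤ 2.
A polynomial solution: f(k) = (4*k**2 + k + 1)/12.
So s_k = (B(k−1)f/C)·t_k = ((4*k**2 + k + 1)/(12*k**3 + 47*k**2 + 71*k + 35))·t_k = 3**k*(4*k**2 + k + 1)*factorial(k + 1).
Verify: 3**k*(12*k**3 + 47*k**2 + 71*k + 35)*factorial(k + 1) matches t_k.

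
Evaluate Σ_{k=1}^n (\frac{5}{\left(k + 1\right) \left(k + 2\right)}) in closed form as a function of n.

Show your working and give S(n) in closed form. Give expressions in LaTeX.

S(n) = \frac{5 n}{2 \left(n + 2\right)}

Step 1: r(k) = (k + 1)/(k + 3).
So A=k + 1 and B=k + 3, with C=1.
Set up (k + 1)·f(k+1) − (k + 2)·f(k) − (1) = 0.
From deg A=1, deg B=1, deg C=0: d=1.
Solving with deg f ≤ 1: f(k) = k.
Certificate R = B(k−1)f/C = k*(k + 2) gives s_k = 5*k/(k + 1).
Verify: 5/(k**2 + 3*k + 2) matches t_k.
s_(n+1) = 5*(n + 1)/(n + 2) and s_(1) = 5/2, so S(n) = 5*n/(2*(n + 2)).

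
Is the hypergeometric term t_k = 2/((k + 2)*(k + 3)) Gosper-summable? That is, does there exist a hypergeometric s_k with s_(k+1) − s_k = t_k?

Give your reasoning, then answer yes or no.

r(k) = (k + 2)/(k + 4) after simplifying.
Factor: A=k + 2; B=k + 4; C=1.
Solve (k + 2)·f(k+1) − (k + 3)·f(k) = 1.
Degrees (1,1,0) ⇒ d ≤ 1.
Solve for f: f(k) = k/2 (degree 1 ≤ 1).
Certificate R = B(k−1)f/C = k*(k + 3)/2 gives s_k = k/(k + 2).
Verify: 2/(k**2 + 5*k + 6) matches t_k.

Yes. s_k = k/(k + 2).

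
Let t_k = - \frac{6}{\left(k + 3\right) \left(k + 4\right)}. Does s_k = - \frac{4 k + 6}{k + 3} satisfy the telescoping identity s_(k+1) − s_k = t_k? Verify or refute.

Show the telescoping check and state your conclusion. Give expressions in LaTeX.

s_(k+1) = 2*(-2*k - 5)/(k + 4)
s_(k+1) − s_k = -6/(k**2 + 7*k + 12)
(s_(k+1) − s_k) − t_k = 0

valid (s_(k+1) − s_k reduces to t_k)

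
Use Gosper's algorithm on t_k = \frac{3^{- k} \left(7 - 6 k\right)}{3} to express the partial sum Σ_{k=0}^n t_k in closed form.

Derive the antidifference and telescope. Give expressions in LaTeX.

S(n) = 2 + 3^{- n} n + \frac{3^{- n}}{3}

r(k) = (6*k - 1)/(3*(6*k - 7)) after simplifying.
Factor: A=1/3; B=1; C=k - 7/6.
Solve (1/3)·f(k+1) − (1)·f(k) = k - 7/6.
d = 1 from the (0,0,1) case.
Solve for f: f(k) = -(3*k - 2)/2 (degree 1 ≤ 1).
So s_k = (B(k−1)f/C)·t_k = (-3*(3*k - 2)/(6*k - 7))·t_k = (3*k - 2)/3**k.
s_(k+1) − s_k = (7 - 6*k)/(3*3**k) = t_k.
Σ_(k=0)^n t_k = s_(n+1) − s_(0) = (3**(-n - 1)*(3*n + 1)) − (-2), i.e. 2 + n/3**n + 1/(3*3**n).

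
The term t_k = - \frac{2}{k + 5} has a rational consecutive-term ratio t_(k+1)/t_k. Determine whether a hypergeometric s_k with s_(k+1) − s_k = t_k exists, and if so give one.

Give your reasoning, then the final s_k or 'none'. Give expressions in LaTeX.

no hypergeometric antidifference exists

Ratio r(k) = (k + 5)/(k + 6).
Normal form (A,B,C) = (k + 5, k + 6, 1).
Set up (k + 5)·f(k+1) − (k + 5)·f(k) − (1) = 0.
Degrees (1,1,0) ⇒ d ≤ 0.
Generic f = c0 gives residual -1; -1 = 0 cannot hold, so t_k is not Gosper-summable.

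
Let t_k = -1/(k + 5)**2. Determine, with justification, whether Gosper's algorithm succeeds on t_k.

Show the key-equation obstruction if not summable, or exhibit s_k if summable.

Compute t_(k+1)/t_k: get (k + 5)**2/(k + 6)**2.
Normal form (A,B,C) = (k**2 + 10*k + 25, k**2 + 12*k + 36, 1).
Solve (k**2 + 10*k + 25)·f(k+1) − (k**2 + 10*k + 25)·f(k) = 1.
Bound: deg f ≤ 0.
Generic f = c0 gives residual -1; -1 = 0 cannot hold, so t_k is not Gosper-summable.

No — the linear system for f has no solution.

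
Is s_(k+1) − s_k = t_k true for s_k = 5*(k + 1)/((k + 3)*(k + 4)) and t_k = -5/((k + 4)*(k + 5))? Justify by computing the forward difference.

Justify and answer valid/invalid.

s_(k+1) = 5*(k + 2)/((k + 4)*(k + 5))
s_(k+1) − s_k = 5*(1 - k)/(k**3 + 12*k**2 + 47*k + 60)
(s_(k+1) − s_k) − t_k = 20/(k**3 + 12*k**2 + 47*k + 60)

Invalid: residual 20/(k**3 + 12*k**2 + 47*k + 60) ≠ 0.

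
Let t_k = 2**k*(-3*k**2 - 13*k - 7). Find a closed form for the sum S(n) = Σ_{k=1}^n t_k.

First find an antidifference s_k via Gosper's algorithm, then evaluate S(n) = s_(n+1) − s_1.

Compute t_(k+1)/t_k: get 2*(3*k**2 + 19*k + 23)/(3*k**2 + 13*k + 7).
Normal form (A,B,C) = (2, 1, k**2 + 13*k/3 + 7/3).
Set up (2)·f(k+1) − (1)·f(k) − (k**2 + 13*k/3 + 7/3) = 0.
Bound: deg f ≤ 2.
Solve for f: f(k) = (3*k**2 + k - 1)/3 (degree 2 ≤ 2).
Then R = B(k−1)f/C = (3*k**2 + k - 1)/(3*k**2 + 13*k + 7), so s_k = R(k)·t_k = 2**k*(-3*k**2 - k + 1).
Verify: 2**k*(-3*k**2 - 13*k - 7) matches t_k.
Σ_(k=1)^n t_k = s_(n+1) − s_(1) = (2**(n + 1)*(-3*n**2 - 7*n - 3)) − (-6), i.e. -6*2**n*n**2 - 14*2**n*n - 6*2**n + 6.

S(n) = -6*2**n*n**2 - 14*2**n*n - 6*2**n + 6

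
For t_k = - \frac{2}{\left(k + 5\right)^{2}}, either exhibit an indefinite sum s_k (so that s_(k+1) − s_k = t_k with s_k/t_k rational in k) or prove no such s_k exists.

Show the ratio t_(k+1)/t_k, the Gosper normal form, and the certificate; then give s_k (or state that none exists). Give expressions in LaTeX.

t_(k+1)/t_k = (k + 5)**2/(k + 6)**2.
So A=k**2 + 10*k + 25 and B=k**2 + 12*k + 36, with C=1.
Set up (k**2 + 10*k + 25)·f(k+1) − (k**2 + 10*k + 25)·f(k) − (1) = 0.
Degrees (2,2,0) ⇒ d ≤ 0.
Put f(k) = c0: A·f(k+1) − B(k−1)·f(k) − C = -1; need -1 = 0 — inconsistent ⇒ no f, not summable.

not Gosper-summable; s_k does not exist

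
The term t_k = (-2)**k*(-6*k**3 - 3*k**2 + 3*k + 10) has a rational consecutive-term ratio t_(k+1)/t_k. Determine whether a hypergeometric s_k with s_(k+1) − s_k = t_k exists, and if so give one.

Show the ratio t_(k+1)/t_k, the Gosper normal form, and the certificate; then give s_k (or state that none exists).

The ratio is 2*(-6*k**3 - 21*k**2 - 21*k + 4)/(6*k**3 + 3*k**2 - 3*k - 10).
Gosper form: A/B · C(k+1)/C(k) with A=-2, B=1, C=k**3 + k**2/2 - k/2 - 5/3.
Key eq: (-2)·f(k+1) = (1)·f(k) + (k**3 + k**2/2 - k/2 - 5/3).
From deg A=0, deg B=0, deg C=3: d=3.
Solving with deg f ≤ 3: f(k) = -(k - 2)*(2*k**2 + k + 1)/6.
Then R = B(k−1)f/C = -(k - 2)*(2*k**2 + k + 1)/(6*k**3 + 3*k**2 - 3*k - 10), so s_k = R(k)·t_k = (-2)**k*(2*k**3 - 3*k**2 - k - 2).
s_(k+1) − s_k = (-2)**k*(-6*k**3 - 3*k**2 + 3*k + 10) = t_k.

s_k = (-2)**k*(2*k**3 - 3*k**2 - k - 2)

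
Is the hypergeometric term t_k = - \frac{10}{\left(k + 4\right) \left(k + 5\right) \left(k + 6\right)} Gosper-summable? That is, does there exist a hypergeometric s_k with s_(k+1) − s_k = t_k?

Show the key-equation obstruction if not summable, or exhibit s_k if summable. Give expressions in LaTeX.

Yes. s_k = \frac{k \left(- k - 9\right)}{4 \left(k + 4\right) \left(k + 5\right)}.

Step 1: r(k) = (k + 4)/(k + 7).
So A=k + 4 and B=k + 7, with C=1.
Key eq: (k + 4)·f(k+1) = (k + 6)·f(k) + (1).
Degrees (1,1,0) ⇒ d ≤ 2.
Match coefficients ⇒ f(k) = k*(k + 9)/40.
R(k) = B(k−1)·f(k)/C(k) = k*(k + 6)*(k + 9)/40; s_k = R·t_k = k*(-k - 9)/(4*(k + 4)*(k + 5)).
Δs = -10/(k**3 + 15*k**2 + 74*k + 120), as required.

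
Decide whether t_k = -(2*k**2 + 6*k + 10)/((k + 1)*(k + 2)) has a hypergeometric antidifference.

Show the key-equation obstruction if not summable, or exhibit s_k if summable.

Yes. s_k = -2*k*(k + 4)/(k + 1).

The ratio is (k + 1)*(3*k + (k + 1)**2 + 8)/((k + 3)*(k**2 + 3*k + 5)).
So A=k + 1 and B=k + 3, with C=k**2 + 3*k + 5.
f must satisfy (k + 1)·f(k+1) − (k + 2)·f(k) = k**2 + 3*k + 5.
Bound: deg f ≤ 2.
Solving with deg f ≤ 2: f(k) = k*(k + 4).
Certificate R = B(k−1)f/C = k*(k + 2)*(k + 4)/(k**2 + 3*k + 5) gives s_k = -2*k*(k + 4)/(k + 1).
s_(k+1) − s_k = 2*(-k**2 - 3*k - 5)/(k**2 + 3*k + 2) = t_k.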